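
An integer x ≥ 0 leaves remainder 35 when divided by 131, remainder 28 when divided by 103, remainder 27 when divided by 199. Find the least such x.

The moduli are pairwise coprime; N = 131·103·199 = 2685107.
N/131 = 20497; 20497 ≡ 61 (mod 131); 61·58 ≡ 1, so inverse 58.
N/103 = 26069; 26069 ≡ 10 (mod 103); 10·31 ≡ 1, so inverse 31.
N/199 = 13493; 13493 ≡ 160 (mod 199); 160·51 ≡ 1, so inverse 51.
x ≡ 35·20497·58 + 28·26069·31 + 27·13493·51 = 82816663.
82816663 mod 2685107 = 2263453.

2263453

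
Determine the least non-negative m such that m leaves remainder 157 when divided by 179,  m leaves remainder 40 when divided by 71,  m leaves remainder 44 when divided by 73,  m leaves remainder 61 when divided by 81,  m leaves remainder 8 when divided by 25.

667933108

Combine the congruences pairwise.
From m ≡ 157 (mod 179) write m = 157 + 179t. Substituting into m ≡ 40 (mod 71) gives 179t ≡ 25 (mod 71), and since 37⁻¹ ≡ 48 (mod 71), t ≡ 64. Hence m ≡ 157 + 179·64 = 11613 (mod 12709).
From m ≡ 11613 (mod 12709) write m = 11613 + 12709t. Substituting into m ≡ 44 (mod 73) gives 12709t ≡ 38 (mod 73), and since 7⁻¹ ≡ 21 (mod 73), t ≡ 68. Hence m ≡ 11613 + 12709·68 = 875825 (mod 927757).
From m ≡ 875825 (mod 927757) write m = 875825 + 927757t. Substituting into m ≡ 61 (mod 81) gives 927757t ≡ 8 (mod 81), and since 64⁻¹ ≡ 19 (mod 81), t ≡ 71. Hence m ≡ 875825 + 927757·71 = 66746572 (mod 75148317).
From m ≡ 66746572 (mod 75148317) write m = 66746572 + 75148317t. Substituting into m ≡ 8 (mod 25) gives 75148317t ≡ 11 (mod 25), and since 17⁻¹ ≡ 3 (mod 25), t ≡ 8. Hence m ≡ 66746572 + 75148317·8 = 667933108 (mod 1878707925).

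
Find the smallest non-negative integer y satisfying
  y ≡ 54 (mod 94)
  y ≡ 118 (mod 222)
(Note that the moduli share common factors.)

Combine the congruences pairwise.
gcd(94, 222) = 2 and 2 | (118 − 54), so the pair is consistent; merging gives y ≡ 5224 (mod 10434), where 10434 = lcm(94, 222).
The solution is unique modulo lcm(94, 222) = 10434.

5224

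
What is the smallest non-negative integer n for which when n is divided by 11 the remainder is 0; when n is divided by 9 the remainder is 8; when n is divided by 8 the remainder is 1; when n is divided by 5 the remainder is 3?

3113

The moduli are pairwise coprime; M = 11·9·8·5 = 3960.
M/11 = 360; 360 ≡ 8 (mod 11); 8·7 ≡ 1, so inverse 7.
M/9 = 440; 440 ≡ 8 (mod 9); 8·8 ≡ 1, so inverse 8.
M/8 = 495; 495 ≡ 7 (mod 8); 7·7 ≡ 1, so inverse 7.
M/5 = 792; 792 ≡ 2 (mod 5); 2·3 ≡ 1, so inverse 3.
n ≡ 0·360·7 + 8·440·8 + 1·495·7 + 3·792·3 = 38753.
38753 mod 3960 = 3113.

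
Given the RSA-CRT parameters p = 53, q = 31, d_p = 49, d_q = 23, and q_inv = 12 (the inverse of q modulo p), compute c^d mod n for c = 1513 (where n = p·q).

m₁ = c^(d_p) mod p: c ≡ 29 (mod 53), and 29^49 mod 53 = 6.
m₂ = c^(d_q) mod q: c ≡ 25 (mod 31), and 25^23 mod 31 = 5.
h = q_inv·(m₁ − m₂) mod p = 12·(6 − 5) mod 53 = 12.
m = m₂ + h·q = 5 + 12·31 = 377.

377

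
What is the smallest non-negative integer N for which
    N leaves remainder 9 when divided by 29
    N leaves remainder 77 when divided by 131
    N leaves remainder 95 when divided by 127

358362

From N ≡ 9 (mod 29) write N = 9 + 29t. Substituting into N ≡ 77 (mod 131) gives 29t ≡ 68 (mod 131), and since 29⁻¹ ≡ 122 (mod 131), t ≡ 43. Hence N ≡ 9 + 29·43 = 1256 (mod 3799).
From N ≡ 1256 (mod 3799) write N = 1256 + 3799t. Substituting into N ≡ 95 (mod 127) gives 3799t ≡ 109 (mod 127), and since 116⁻¹ ≡ 23 (mod 127), t ≡ 94. Hence N ≡ 1256 + 3799·94 = 358362 (mod 482473).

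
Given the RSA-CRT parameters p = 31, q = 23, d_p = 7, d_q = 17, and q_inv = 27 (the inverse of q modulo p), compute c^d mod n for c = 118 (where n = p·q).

m₁ = c^(d_p) mod p: c ≡ 25 (mod 31), and 25^7 mod 31 = 25.
m₂ = c^(d_q) mod q: c ≡ 3 (mod 23), and 3^17 mod 23 = 16.
h = q_inv·(m₁ − m₂) mod p = 27·(25 − 16) mod 31 = 26.
m = m₂ + h·q = 16 + 26·23 = 614.

614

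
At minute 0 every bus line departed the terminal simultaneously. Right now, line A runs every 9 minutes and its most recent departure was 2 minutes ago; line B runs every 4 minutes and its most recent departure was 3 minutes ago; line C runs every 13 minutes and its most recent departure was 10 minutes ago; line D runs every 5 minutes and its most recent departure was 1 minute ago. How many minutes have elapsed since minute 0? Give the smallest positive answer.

1271

Combine the congruences pairwise.
From t ≡ 2 (mod 9) write t = 2 + 9s. Substituting into t ≡ 3 (mod 4) gives 9s ≡ 1 (mod 4), and since 1⁻¹ ≡ 1 (mod 4), s ≡ 1. Hence t ≡ 2 + 9·1 = 11 (mod 36).
From t ≡ 11 (mod 36) write t = 11 + 36s. Substituting into t ≡ 10 (mod 13) gives 36s ≡ 12 (mod 13), and since 10⁻¹ ≡ 4 (mod 13), s ≡ 9. Hence t ≡ 11 + 36·9 = 335 (mod 468).
From t ≡ 335 (mod 468) write t = 335 + 468s. Substituting into t ≡ 1 (mod 5) gives 468s ≡ 1 (mod 5), and since 3⁻¹ ≡ 2 (mod 5), s ≡ 2. Hence t ≡ 335 + 468·2 = 1271 (mod 2340).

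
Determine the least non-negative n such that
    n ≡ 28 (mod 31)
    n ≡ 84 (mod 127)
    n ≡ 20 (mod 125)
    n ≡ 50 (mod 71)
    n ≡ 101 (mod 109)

The moduli are pairwise coprime; M = 31·127·125·71·109 = 3808555375.
M/31 = 122856625; 122856625 ≡ 29 (mod 31); 29·15 ≡ 1, so inverse 15.
M/127 = 29988625; 29988625 ≡ 115 (mod 127); 115·74 ≡ 1, so inverse 74.
M/125 = 30468443; 30468443 ≡ 68 (mod 125); 68·57 ≡ 1, so inverse 57.
M/71 = 53641625; 53641625 ≡ 60 (mod 71); 60·58 ≡ 1, so inverse 58.
M/109 = 34940875; 34940875 ≡ 53 (mod 109); 53·72 ≡ 1, so inverse 72.
n ≡ 28·122856625·15 + 84·29988625·74 + 20·30468443·57 + 50·53641625·58 + 101·34940875·72 = 682393856020.
682393856020 mod 3808555375 = 662443895.

662443895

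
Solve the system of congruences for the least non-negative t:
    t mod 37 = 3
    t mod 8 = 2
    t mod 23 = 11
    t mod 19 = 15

87434

The moduli are pairwise coprime; N = 37·8·23·19 = 129352.
N/37 = 3496; 3496 ≡ 18 (mod 37); 18·35 ≡ 1, so inverse 35.
N/8 = 16169; 16169 ≡ 1 (mod 8), inverse 1.
N/23 = 5624; 5624 ≡ 12 (mod 23); 12·2 ≡ 1, so inverse 2.
N/19 = 6808; 6808 ≡ 6 (mod 19); 6·16 ≡ 1, so inverse 16.
t ≡ 3·3496·35 + 2·16169·1 + 11·5624·2 + 15·6808·16 = 2157066.
2157066 mod 129352 = 87434.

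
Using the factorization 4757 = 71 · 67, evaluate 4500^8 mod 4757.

3302

Mod 71: 4500 ≡ 27; 27^8 ≡ 36 (mod 71).
Mod 67: 4500 ≡ 11; 11^8 ≡ 19 (mod 67).
Combine by CRT: x ≡ 36 (mod 71), x ≡ 19 (mod 67) ⇒ x ≡ 3302 (mod 4757).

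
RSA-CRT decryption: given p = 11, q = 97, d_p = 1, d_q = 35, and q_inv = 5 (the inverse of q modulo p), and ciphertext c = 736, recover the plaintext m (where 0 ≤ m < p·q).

m₁ = c^(d_p) mod p: c ≡ 10 (mod 11), and 10^1 mod 11 = 10.
m₂ = c^(d_q) mod q: c ≡ 57 (mod 97), and 57^35 mod 97 = 21.
h = q_inv·(m₁ − m₂) mod p = 5·(10 − 21) mod 11 = 0.
m = m₂ + h·q = 21 + 0·97 = 21.

21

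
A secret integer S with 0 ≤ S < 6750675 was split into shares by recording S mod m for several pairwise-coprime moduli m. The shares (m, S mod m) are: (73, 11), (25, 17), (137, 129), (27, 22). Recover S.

6031417

From S ≡ 11 (mod 73) write S = 11 + 73t. Substituting into S ≡ 17 (mod 25) gives 73t ≡ 6 (mod 25), and since 23⁻¹ ≡ 12 (mod 25), t ≡ 22. Hence S ≡ 11 + 73·22 = 1617 (mod 1825).
From S ≡ 1617 (mod 1825) write S = 1617 + 1825t. Substituting into S ≡ 129 (mod 137) gives 1825t ≡ 19 (mod 137), and since 44⁻¹ ≡ 109 (mod 137), t ≡ 16. Hence S ≡ 1617 + 1825·16 = 30817 (mod 250025).
From S ≡ 30817 (mod 250025) write S = 30817 + 250025t. Substituting into S ≡ 22 (mod 27) gives 250025t ≡ 12 (mod 27), and since 5⁻¹ ≡ 11 (mod 27), t ≡ 24. Hence S ≡ 30817 + 250025·24 = 6031417 (mod 6750675).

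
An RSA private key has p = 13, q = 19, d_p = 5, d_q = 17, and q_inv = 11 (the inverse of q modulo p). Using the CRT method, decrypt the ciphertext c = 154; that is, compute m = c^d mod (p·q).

124

m₁ = c^(d_p) mod p: c ≡ 11 (mod 13), and 11^5 mod 13 = 7.
m₂ = c^(d_q) mod q: c ≡ 2 (mod 19), and 2^17 mod 19 = 10.
h = q_inv·(m₁ − m₂) mod p = 11·(7 − 10) mod 13 = 6.
m = m₂ + h·q = 10 + 6·19 = 124.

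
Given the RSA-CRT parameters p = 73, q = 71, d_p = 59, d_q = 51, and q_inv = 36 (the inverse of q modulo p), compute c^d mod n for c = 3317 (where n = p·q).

1588

m₁ = c^(d_p) mod p: c ≡ 32 (mod 73), and 32^59 mod 73 = 55.
m₂ = c^(d_q) mod q: c ≡ 51 (mod 71), and 51^51 mod 71 = 26.
h = q_inv·(m₁ − m₂) mod p = 36·(55 − 26) mod 73 = 22.
m = m₂ + h·q = 26 + 22·71 = 1588.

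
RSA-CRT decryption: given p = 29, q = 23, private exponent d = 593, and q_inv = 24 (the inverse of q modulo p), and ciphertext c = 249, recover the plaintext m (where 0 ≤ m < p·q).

d_p = d mod (p−1) = 593 mod 28 = 5; d_q = d mod (q−1) = 21.
m₁ = c^(d_p) mod p: c ≡ 17 (mod 29), and 17^5 mod 29 = 17.
m₂ = c^(d_q) mod q: c ≡ 19 (mod 23), and 19^21 mod 23 = 17.
h = q_inv·(m₁ − m₂) mod p = 24·(17 − 17) mod 29 = 0.
m = m₂ + h·q = 17 + 0·23 = 17.

17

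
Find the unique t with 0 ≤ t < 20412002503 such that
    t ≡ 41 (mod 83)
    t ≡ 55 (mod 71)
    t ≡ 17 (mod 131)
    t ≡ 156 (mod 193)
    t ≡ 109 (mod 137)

The moduli are pairwise coprime; N = 83·71·131·193·137 = 20412002503.
N/83 = 245927741; 245927741 ≡ 69 (mod 83); 69·77 ≡ 1, so inverse 77.
N/71 = 287492993; 287492993 ≡ 6 (mod 71); 6·12 ≡ 1, so inverse 12.
N/131 = 155816813; 155816813 ≡ 42 (mod 131); 42·78 ≡ 1, so inverse 78.
N/193 = 105761671; 105761671 ≡ 180 (mod 193); 180·89 ≡ 1, so inverse 89.
N/137 = 148992719; 148992719 ≡ 13 (mod 137); 13·116 ≡ 1, so inverse 116.
t ≡ 41·245927741·77 + 55·287492993·12 + 17·155816813·78 + 156·105761671·89 + 109·148992719·116 = 4525011326955.
4525011326955 mod 20412002503 = 13958773792.

13958773792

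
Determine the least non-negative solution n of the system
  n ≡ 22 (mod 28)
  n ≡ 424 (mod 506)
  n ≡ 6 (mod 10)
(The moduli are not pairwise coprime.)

Combine the congruences pairwise.
gcd(28, 506) = 2 and 2 | (424 − 22), so the pair is consistent; merging gives n ≡ 4978 (mod 7084), where 7084 = lcm(28, 506).
gcd(7084, 10) = 2 and 2 | (6 − 4978), so the pair is consistent; merging gives n ≡ 19146 (mod 35420), where 35420 = lcm(7084, 10).
The solution is unique modulo lcm(28, 506, 10) = 35420.

19146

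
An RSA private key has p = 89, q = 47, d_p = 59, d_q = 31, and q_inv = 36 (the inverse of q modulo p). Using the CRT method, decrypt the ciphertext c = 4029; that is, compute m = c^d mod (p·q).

m₁ = c^(d_p) mod p: c ≡ 24 (mod 89), and 24^59 mod 89 = 58.
m₂ = c^(d_q) mod q: c ≡ 34 (mod 47), and 34^31 mod 47 = 37.
h = q_inv·(m₁ − m₂) mod p = 36·(58 − 37) mod 89 = 44.
m = m₂ + h·q = 37 + 44·47 = 2105.

2105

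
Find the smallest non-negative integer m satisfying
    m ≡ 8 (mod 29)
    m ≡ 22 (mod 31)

704

Combine the congruences pairwise.
From m ≡ 8 (mod 29) write m = 8 + 29t. Substituting into m ≡ 22 (mod 31) gives 29t ≡ 14 (mod 31), and since 29⁻¹ ≡ 15 (mod 31), t ≡ 24. Hence m ≡ 8 + 29·24 = 704 (mod 899).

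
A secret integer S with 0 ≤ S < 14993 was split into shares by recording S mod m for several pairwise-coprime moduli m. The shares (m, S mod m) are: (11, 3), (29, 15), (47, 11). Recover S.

13500

The moduli are pairwise coprime; N = 11·29·47 = 14993.
N/11 = 1363; 1363 ≡ 10 (mod 11); 10·10 ≡ 1, so inverse 10.
N/29 = 517; 517 ≡ 24 (mod 29); 24·23 ≡ 1, so inverse 23.
N/47 = 319; 319 ≡ 37 (mod 47); 37·14 ≡ 1, so inverse 14.
S ≡ 3·1363·10 + 15·517·23 + 11·319·14 = 268381.
268381 mod 14993 = 13500.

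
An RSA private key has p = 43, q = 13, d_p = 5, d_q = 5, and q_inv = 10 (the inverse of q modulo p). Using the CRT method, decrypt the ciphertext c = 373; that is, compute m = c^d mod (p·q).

536

m₁ = c^(d_p) mod p: c ≡ 29 (mod 43), and 29^5 mod 43 = 20.
m₂ = c^(d_q) mod q: c ≡ 9 (mod 13), and 9^5 mod 13 = 3.
h = q_inv·(m₁ − m₂) mod p = 10·(20 − 3) mod 43 = 41.
m = m₂ + h·q = 3 + 41·13 = 536.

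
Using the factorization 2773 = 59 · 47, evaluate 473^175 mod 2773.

296

Mod 59: 473 ≡ 1; by Fermat, exponent reduces to 175 mod 58 = 1; 1^1 ≡ 1 (mod 59).
Mod 47: 473 ≡ 3; by Fermat, exponent reduces to 175 mod 46 = 37; 3^37 ≡ 14 (mod 47).
Combine by CRT: x ≡ 1 (mod 59), x ≡ 14 (mod 47) ⇒ x ≡ 296 (mod 2773).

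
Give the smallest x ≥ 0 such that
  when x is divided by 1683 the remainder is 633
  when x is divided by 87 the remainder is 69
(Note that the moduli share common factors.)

gcd(1683, 87) = 3 and 3 | (69 − 633), so the pair is consistent; merging gives x ≡ 27561 (mod 48807), where 48807 = lcm(1683, 87).
The solution is unique modulo lcm(1683, 87) = 48807.

27561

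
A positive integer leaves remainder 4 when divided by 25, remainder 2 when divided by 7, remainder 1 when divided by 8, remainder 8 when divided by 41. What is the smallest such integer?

36129

The moduli are pairwise coprime; N = 25·7·8·41 = 57400.
N/25 = 2296; 2296 ≡ 21 (mod 25); 21·6 ≡ 1, so inverse 6.
N/7 = 8200; 8200 ≡ 3 (mod 7); 3·5 ≡ 1, so inverse 5.
N/8 = 7175; 7175 ≡ 7 (mod 8); 7·7 ≡ 1, so inverse 7.
N/41 = 1400; 1400 ≡ 6 (mod 41); 6·7 ≡ 1, so inverse 7.
x ≡ 4·2296·6 + 2·8200·5 + 1·7175·7 + 8·1400·7 = 265729.
265729 mod 57400 = 36129.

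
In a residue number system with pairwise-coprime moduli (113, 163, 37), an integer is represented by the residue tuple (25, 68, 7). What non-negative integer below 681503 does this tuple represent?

40818

From x ≡ 25 (mod 113) write x = 25 + 113t. Substituting into x ≡ 68 (mod 163) gives 113t ≡ 43 (mod 163), and since 113⁻¹ ≡ 88 (mod 163), t ≡ 35. Hence x ≡ 25 + 113·35 = 3980 (mod 18419).
From x ≡ 3980 (mod 18419) write x = 3980 + 18419t. Substituting into x ≡ 7 (mod 37) gives 18419t ≡ 23 (mod 37), and since 30⁻¹ ≡ 21 (mod 37), t ≡ 2. Hence x ≡ 3980 + 18419·2 = 40818 (mod 681503).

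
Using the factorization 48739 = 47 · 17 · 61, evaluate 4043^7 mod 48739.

17720

Mod 47: 4043 ≡ 1; 1^7 ≡ 1 (mod 47).
Mod 17: 4043 ≡ 14; 14^7 ≡ 6 (mod 17).
Mod 61: 4043 ≡ 17; 17^7 ≡ 30 (mod 61).
Combine by CRT: x ≡ 1 (mod 47), x ≡ 6 (mod 17), x ≡ 30 (mod 61) ⇒ x ≡ 17720 (mod 48739).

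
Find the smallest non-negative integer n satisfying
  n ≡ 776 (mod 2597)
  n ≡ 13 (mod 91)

gcd(2597, 91) = 7 and 7 | (13 − 776), so the pair is consistent; merging gives n ≡ 8567 (mod 33761), where 33761 = lcm(2597, 91).
The solution is unique modulo lcm(2597, 91) = 33761.

8567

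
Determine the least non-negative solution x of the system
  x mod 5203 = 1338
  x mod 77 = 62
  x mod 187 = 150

542450

Combine the congruences pairwise.
gcd(5203, 77) = 11 and 11 | (62 − 1338), so the pair is consistent; merging gives x ≡ 32556 (mod 36421), where 36421 = lcm(5203, 77).
gcd(36421, 187) = 11 and 11 | (150 − 32556), so the pair is consistent; merging gives x ≡ 542450 (mod 619157), where 619157 = lcm(36421, 187).
The solution is unique modulo lcm(5203, 77, 187) = 619157.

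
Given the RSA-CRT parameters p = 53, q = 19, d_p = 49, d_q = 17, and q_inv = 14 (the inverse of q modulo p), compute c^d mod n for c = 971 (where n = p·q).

m₁ = c^(d_p) mod p: c ≡ 17 (mod 53), and 17^49 mod 53 = 43.
m₂ = c^(d_q) mod q: c ≡ 2 (mod 19), and 2^17 mod 19 = 10.
h = q_inv·(m₁ − m₂) mod p = 14·(43 − 10) mod 53 = 38.
m = m₂ + h·q = 10 + 38·19 = 732.

732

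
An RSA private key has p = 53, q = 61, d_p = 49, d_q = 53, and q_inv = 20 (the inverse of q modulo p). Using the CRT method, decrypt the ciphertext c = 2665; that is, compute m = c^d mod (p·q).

m₁ = c^(d_p) mod p: c ≡ 15 (mod 53), and 15^49 mod 53 = 28.
m₂ = c^(d_q) mod q: c ≡ 42 (mod 61), and 42^53 mod 61 = 15.
h = q_inv·(m₁ − m₂) mod p = 20·(28 − 15) mod 53 = 48.
m = m₂ + h·q = 15 + 48·61 = 2943.

2943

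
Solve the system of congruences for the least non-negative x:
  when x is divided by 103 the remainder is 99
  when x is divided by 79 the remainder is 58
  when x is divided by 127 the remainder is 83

1024846

From x ≡ 99 (mod 103) write x = 99 + 103t. Substituting into x ≡ 58 (mod 79) gives 103t ≡ 38 (mod 79), and since 24⁻¹ ≡ 56 (mod 79), t ≡ 74. Hence x ≡ 99 + 103·74 = 7721 (mod 8137).
From x ≡ 7721 (mod 8137) write x = 7721 + 8137t. Substituting into x ≡ 83 (mod 127) gives 8137t ≡ 109 (mod 127), and since 9⁻¹ ≡ 113 (mod 127), t ≡ 125. Hence x ≡ 7721 + 8137·125 = 1024846 (mod 1033399).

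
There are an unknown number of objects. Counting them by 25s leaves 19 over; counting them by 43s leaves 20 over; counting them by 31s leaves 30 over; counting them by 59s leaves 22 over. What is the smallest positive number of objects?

The moduli are pairwise coprime; M = 25·43·31·59 = 1966175.
M/25 = 78647; 78647 ≡ 22 (mod 25); 22·8 ≡ 1, so inverse 8.
M/43 = 45725; 45725 ≡ 16 (mod 43); 16·35 ≡ 1, so inverse 35.
M/31 = 63425; 63425 ≡ 30 (mod 31); 30·30 ≡ 1, so inverse 30.
M/59 = 33325; 33325 ≡ 49 (mod 59); 49·53 ≡ 1, so inverse 53.
N ≡ 19·78647·8 + 20·45725·35 + 30·63425·30 + 22·33325·53 = 139901294.
139901294 mod 1966175 = 302869.

302869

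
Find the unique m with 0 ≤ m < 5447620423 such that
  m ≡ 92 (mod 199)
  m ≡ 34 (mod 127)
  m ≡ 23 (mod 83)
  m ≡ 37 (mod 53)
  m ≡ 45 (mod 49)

5352980692

Combine the congruences pairwise.
From m ≡ 92 (mod 199) write m = 92 + 199t. Substituting into m ≡ 34 (mod 127) gives 199t ≡ 69 (mod 127), and since 72⁻¹ ≡ 30 (mod 127), t ≡ 38. Hence m ≡ 92 + 199·38 = 7654 (mod 25273).
From m ≡ 7654 (mod 25273) write m = 7654 + 25273t. Substituting into m ≡ 23 (mod 83) gives 25273t ≡ 5 (mod 83), and since 41⁻¹ ≡ 81 (mod 83), t ≡ 73. Hence m ≡ 7654 + 25273·73 = 1852583 (mod 2097659).
From m ≡ 1852583 (mod 2097659) write m = 1852583 + 2097659t. Substituting into m ≡ 37 (mod 53) gives 2097659t ≡ 16 (mod 53), and since 25⁻¹ ≡ 17 (mod 53), t ≡ 7. Hence m ≡ 1852583 + 2097659·7 = 16536196 (mod 111175927).
From m ≡ 16536196 (mod 111175927) write m = 16536196 + 111175927t. Substituting into m ≡ 45 (mod 49) gives 111175927t ≡ 26 (mod 49), and since 23⁻¹ ≡ 32 (mod 49), t ≡ 48. Hence m ≡ 16536196 + 111175927·48 = 5352980692 (mod 5447620423).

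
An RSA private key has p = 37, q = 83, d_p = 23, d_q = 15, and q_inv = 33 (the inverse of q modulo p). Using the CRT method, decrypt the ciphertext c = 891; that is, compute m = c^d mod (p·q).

m₁ = c^(d_p) mod p: c ≡ 3 (mod 37), and 3^23 mod 37 = 21.
m₂ = c^(d_q) mod q: c ≡ 61 (mod 83), and 61^15 mod 83 = 64.
h = q_inv·(m₁ − m₂) mod p = 33·(21 − 64) mod 37 = 24.
m = m₂ + h·q = 64 + 24·83 = 2056.

2056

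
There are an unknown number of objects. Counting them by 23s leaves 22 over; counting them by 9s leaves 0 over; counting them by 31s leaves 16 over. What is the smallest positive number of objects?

1287

The moduli are pairwise coprime; M = 23·9·31 = 6417.
M/23 = 279; 279 ≡ 3 (mod 23); 3·8 ≡ 1, so inverse 8.
M/9 = 713; 713 ≡ 2 (mod 9); 2·5 ≡ 1, so inverse 5.
M/31 = 207; 207 ≡ 21 (mod 31); 21·3 ≡ 1, so inverse 3.
N ≡ 22·279·8 + 0·713·5 + 16·207·3 = 59040.
59040 mod 6417 = 1287.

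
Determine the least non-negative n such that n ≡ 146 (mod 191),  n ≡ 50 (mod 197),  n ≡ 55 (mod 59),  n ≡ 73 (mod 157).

31873271

From n ≡ 146 (mod 191) write n = 146 + 191t. Substituting into n ≡ 50 (mod 197) gives 191t ≡ 101 (mod 197), and since 191⁻¹ ≡ 164 (mod 197), t ≡ 16. Hence n ≡ 146 + 191·16 = 3202 (mod 37627).
From n ≡ 3202 (mod 37627) write n = 3202 + 37627t. Substituting into n ≡ 55 (mod 59) gives 37627t ≡ 39 (mod 59), and since 44⁻¹ ≡ 55 (mod 59), t ≡ 21. Hence n ≡ 3202 + 37627·21 = 793369 (mod 2219993).
From n ≡ 793369 (mod 2219993) write n = 793369 + 2219993t. Substituting into n ≡ 73 (mod 157) gives 2219993t ≡ 25 (mod 157), and since 13⁻¹ ≡ 145 (mod 157), t ≡ 14. Hence n ≡ 793369 + 2219993·14 = 31873271 (mod 348538901).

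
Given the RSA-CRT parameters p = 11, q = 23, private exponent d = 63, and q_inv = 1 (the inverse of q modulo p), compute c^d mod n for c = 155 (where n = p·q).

166

d_p = d mod (p−1) = 63 mod 10 = 3; d_q = d mod (q−1) = 19.
m₁ = c^(d_p) mod p: c ≡ 1 (mod 11), and 1^3 mod 11 = 1.
m₂ = c^(d_q) mod q: c ≡ 17 (mod 23), and 17^19 mod 23 = 5.
h = q_inv·(m₁ − m₂) mod p = 1·(1 − 5) mod 11 = 7.
m = m₂ + h·q = 5 + 7·23 = 166.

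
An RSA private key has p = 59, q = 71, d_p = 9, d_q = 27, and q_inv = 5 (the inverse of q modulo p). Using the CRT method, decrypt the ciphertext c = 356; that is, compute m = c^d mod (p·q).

1279

m₁ = c^(d_p) mod p: c ≡ 2 (mod 59), and 2^9 mod 59 = 40.
m₂ = c^(d_q) mod q: c ≡ 1 (mod 71), and 1^27 mod 71 = 1.
h = q_inv·(m₁ − m₂) mod p = 5·(40 − 1) mod 59 = 18.
m = m₂ + h·q = 1 + 18·71 = 1279.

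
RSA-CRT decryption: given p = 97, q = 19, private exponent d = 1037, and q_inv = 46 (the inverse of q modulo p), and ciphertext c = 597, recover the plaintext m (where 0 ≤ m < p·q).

d_p = d mod (p−1) = 1037 mod 96 = 77; d_q = d mod (q−1) = 11.
m₁ = c^(d_p) mod p: c ≡ 15 (mod 97), and 15^77 mod 97 = 37.
m₂ = c^(d_q) mod q: c ≡ 8 (mod 19), and 8^11 mod 19 = 12.
h = q_inv·(m₁ − m₂) mod p = 46·(37 − 12) mod 97 = 83.
m = m₂ + h·q = 12 + 83·19 = 1589.

1589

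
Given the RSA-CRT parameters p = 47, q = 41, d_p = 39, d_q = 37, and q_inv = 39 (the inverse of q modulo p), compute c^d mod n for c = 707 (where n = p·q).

18

m₁ = c^(d_p) mod p: c ≡ 2 (mod 47), and 2^39 mod 47 = 18.
m₂ = c^(d_q) mod q: c ≡ 10 (mod 41), and 10^37 mod 41 = 18.
h = q_inv·(m₁ − m₂) mod p = 39·(18 − 18) mod 47 = 0.
m = m₂ + h·q = 18 + 0·41 = 18.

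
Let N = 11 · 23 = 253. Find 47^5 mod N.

1

Mod 11: 47 ≡ 3; 3^5 ≡ 1 (mod 11).
Mod 23: 47 ≡ 1; 1^5 ≡ 1 (mod 23).
Combine by CRT: x ≡ 1 (mod 11), x ≡ 1 (mod 23) ⇒ x ≡ 1 (mod 253).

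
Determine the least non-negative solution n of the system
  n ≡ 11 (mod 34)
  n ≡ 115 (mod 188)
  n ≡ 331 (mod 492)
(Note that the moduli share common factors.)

gcd(34, 188) = 2 and 2 | (115 − 11), so the pair is consistent; merging gives n ≡ 2935 (mod 3196), where 3196 = lcm(34, 188).
gcd(3196, 492) = 4 and 4 | (331 − 2935), so the pair is consistent; merging gives n ≡ 233047 (mod 393108), where 393108 = lcm(3196, 492).
The solution is unique modulo lcm(34, 188, 492) = 393108.

233047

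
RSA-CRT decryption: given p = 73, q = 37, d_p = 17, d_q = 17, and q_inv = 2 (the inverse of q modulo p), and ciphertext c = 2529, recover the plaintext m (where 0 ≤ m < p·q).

m₁ = c^(d_p) mod p: c ≡ 47 (mod 73), and 47^17 mod 73 = 60.
m₂ = c^(d_q) mod q: c ≡ 13 (mod 37), and 13^17 mod 37 = 17.
h = q_inv·(m₁ − m₂) mod p = 2·(60 − 17) mod 73 = 13.
m = m₂ + h·q = 17 + 13·37 = 498.

498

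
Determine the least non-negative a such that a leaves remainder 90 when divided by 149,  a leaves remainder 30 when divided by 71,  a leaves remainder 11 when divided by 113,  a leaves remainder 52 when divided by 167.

The moduli are pairwise coprime; N = 149·71·113·167 = 199636309.
N/149 = 1339841; 1339841 ≡ 33 (mod 149); 33·140 ≡ 1, so inverse 140.
N/71 = 2811779; 2811779 ≡ 37 (mod 71); 37·48 ≡ 1, so inverse 48.
N/113 = 1766693; 1766693 ≡ 51 (mod 113); 51·82 ≡ 1, so inverse 82.
N/167 = 1195427; 1195427 ≡ 41 (mod 167); 41·110 ≡ 1, so inverse 110.
a ≡ 90·1339841·140 + 30·2811779·48 + 11·1766693·82 + 52·1195427·110 = 29362357886.
29362357886 mod 199636309 = 15820463.

15820463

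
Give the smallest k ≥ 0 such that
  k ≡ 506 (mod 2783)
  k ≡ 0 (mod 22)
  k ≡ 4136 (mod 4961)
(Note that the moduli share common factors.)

33902

gcd(2783, 22) = 11 and 11 | (0 − 506), so the pair is consistent; merging gives k ≡ 506 (mod 5566), where 5566 = lcm(2783, 22).
gcd(5566, 4961) = 121 and 121 | (4136 − 506), so the pair is consistent; merging gives k ≡ 33902 (mod 228206), where 228206 = lcm(5566, 4961).
The solution is unique modulo lcm(2783, 22, 4961) = 228206.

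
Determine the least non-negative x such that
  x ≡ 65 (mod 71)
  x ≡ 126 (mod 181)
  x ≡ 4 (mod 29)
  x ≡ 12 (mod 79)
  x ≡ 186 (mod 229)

The moduli are pairwise coprime; N = 71·181·29·79·229 = 6742135789.
N/71 = 94959659; 94959659 ≡ 70 (mod 71); 70·70 ≡ 1, so inverse 70.
N/181 = 37249369; 37249369 ≡ 112 (mod 181); 112·160 ≡ 1, so inverse 160.
N/29 = 232487441; 232487441 ≡ 9 (mod 29); 9·13 ≡ 1, so inverse 13.
N/79 = 85343491; 85343491 ≡ 28 (mod 79); 28·48 ≡ 1, so inverse 48.
N/229 = 29441641; 29441641 ≡ 27 (mod 229); 27·17 ≡ 1, so inverse 17.
x ≡ 65·94959659·70 + 126·37249369·160 + 4·232487441·13 + 12·85343491·48 + 186·29441641·17 = 1337355394080.
1337355394080 mod 6742135789 = 2412507858.

2412507858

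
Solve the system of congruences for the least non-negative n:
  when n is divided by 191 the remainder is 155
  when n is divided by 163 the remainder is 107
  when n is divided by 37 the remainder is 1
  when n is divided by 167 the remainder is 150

163848359

From n ≡ 155 (mod 191) write n = 155 + 191t. Substituting into n ≡ 107 (mod 163) gives 191t ≡ 115 (mod 163), and since 28⁻¹ ≡ 99 (mod 163), t ≡ 138. Hence n ≡ 155 + 191·138 = 26513 (mod 31133).
From n ≡ 26513 (mod 31133) write n = 26513 + 31133t. Substituting into n ≡ 1 (mod 37) gives 31133t ≡ 17 (mod 37), and since 16⁻¹ ≡ 7 (mod 37), t ≡ 8. Hence n ≡ 26513 + 31133·8 = 275577 (mod 1151921).
From n ≡ 275577 (mod 1151921) write n = 275577 + 1151921t. Substituting into n ≡ 150 (mod 167) gives 1151921t ≡ 123 (mod 167), and since 122⁻¹ ≡ 141 (mod 167), t ≡ 142. Hence n ≡ 275577 + 1151921·142 = 163848359 (mod 192370807).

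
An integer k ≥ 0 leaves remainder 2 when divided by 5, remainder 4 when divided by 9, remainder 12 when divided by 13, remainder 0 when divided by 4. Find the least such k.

From k ≡ 2 (mod 5) write k = 2 + 5t. Substituting into k ≡ 4 (mod 9) gives 5t ≡ 2 (mod 9), and since 5⁻¹ ≡ 2 (mod 9), t ≡ 4. Hence k ≡ 2 + 5·4 = 22 (mod 45).
From k ≡ 22 (mod 45) write k = 22 + 45t. Substituting into k ≡ 12 (mod 13) gives 45t ≡ 3 (mod 13), and since 6⁻¹ ≡ 11 (mod 13), t ≡ 7. Hence k ≡ 22 + 45·7 = 337 (mod 585).
From k ≡ 337 (mod 585) write k = 337 + 585t. Substituting into k ≡ 0 (mod 4) gives 585t ≡ 3 (mod 4), and since 1⁻¹ ≡ 1 (mod 4), t ≡ 3. Hence k ≡ 337 + 585·3 = 2092 (mod 2340).

2092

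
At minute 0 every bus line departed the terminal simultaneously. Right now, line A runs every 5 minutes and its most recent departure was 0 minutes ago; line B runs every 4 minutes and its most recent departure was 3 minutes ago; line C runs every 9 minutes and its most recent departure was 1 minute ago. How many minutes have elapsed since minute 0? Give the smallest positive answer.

Combine the congruences pairwise.
From t ≡ 0 (mod 5) write t = 0 + 5s. Substituting into t ≡ 3 (mod 4) gives 5s ≡ 3 (mod 4), and since 1⁻¹ ≡ 1 (mod 4), s ≡ 3. Hence t ≡ 0 + 5·3 = 15 (mod 20).
From t ≡ 15 (mod 20) write t = 15 + 20s. Substituting into t ≡ 1 (mod 9) gives 20s ≡ 4 (mod 9), and since 2⁻¹ ≡ 5 (mod 9), s ≡ 2. Hence t ≡ 15 + 20·2 = 55 (mod 180).

55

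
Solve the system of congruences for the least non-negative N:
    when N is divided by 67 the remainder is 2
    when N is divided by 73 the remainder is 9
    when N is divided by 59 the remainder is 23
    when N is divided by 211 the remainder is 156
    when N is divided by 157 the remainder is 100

The moduli are pairwise coprime; M = 67·73·59·211·157 = 9559425263.
M/67 = 142677989; 142677989 ≡ 15 (mod 67); 15·9 ≡ 1, so inverse 9.
M/73 = 130951031; 130951031 ≡ 54 (mod 73); 54·23 ≡ 1, so inverse 23.
M/59 = 162024157; 162024157 ≡ 9 (mod 59); 9·46 ≡ 1, so inverse 46.
M/211 = 45305333; 45305333 ≡ 46 (mod 211); 46·78 ≡ 1, so inverse 78.
M/157 = 60888059; 60888059 ≡ 5 (mod 157); 5·63 ≡ 1, so inverse 63.
N ≡ 2·142677989·9 + 9·130951031·23 + 23·162024157·46 + 156·45305333·78 + 100·60888059·63 = 1135966688969.
1135966688969 mod 9559425263 = 7954507935.

7954507935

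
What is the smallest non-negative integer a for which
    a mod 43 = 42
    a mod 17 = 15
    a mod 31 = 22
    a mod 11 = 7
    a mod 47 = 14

The moduli are pairwise coprime; N = 43·17·31·11·47 = 11715737.
N/43 = 272459; 272459 ≡ 11 (mod 43); 11·4 ≡ 1, so inverse 4.
N/17 = 689161; 689161 ≡ 15 (mod 17); 15·8 ≡ 1, so inverse 8.
N/31 = 377927; 377927 ≡ 6 (mod 31); 6·26 ≡ 1, so inverse 26.
N/11 = 1065067; 1065067 ≡ 3 (mod 11); 3·4 ≡ 1, so inverse 4.
N/47 = 249271; 249271 ≡ 30 (mod 47); 30·11 ≡ 1, so inverse 11.
a ≡ 42·272459·4 + 15·689161·8 + 22·377927·26 + 7·1065067·4 + 14·249271·11 = 412856286.
412856286 mod 11715737 = 2805491.

2805491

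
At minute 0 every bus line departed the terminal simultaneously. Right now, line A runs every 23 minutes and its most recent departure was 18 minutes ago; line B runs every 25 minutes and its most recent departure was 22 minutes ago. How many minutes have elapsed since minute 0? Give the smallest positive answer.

547

From t ≡ 18 (mod 23) write t = 18 + 23s. Substituting into t ≡ 22 (mod 25) gives 23s ≡ 4 (mod 25), and since 23⁻¹ ≡ 12 (mod 25), s ≡ 23. Hence t ≡ 18 + 23·23 = 547 (mod 575).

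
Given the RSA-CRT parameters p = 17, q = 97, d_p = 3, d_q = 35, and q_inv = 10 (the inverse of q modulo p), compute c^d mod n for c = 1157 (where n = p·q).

120

m₁ = c^(d_p) mod p: c ≡ 1 (mod 17), and 1^3 mod 17 = 1.
m₂ = c^(d_q) mod q: c ≡ 90 (mod 97), and 90^35 mod 97 = 23.
h = q_inv·(m₁ − m₂) mod p = 10·(1 − 23) mod 17 = 1.
m = m₂ + h·q = 23 + 1·97 = 120.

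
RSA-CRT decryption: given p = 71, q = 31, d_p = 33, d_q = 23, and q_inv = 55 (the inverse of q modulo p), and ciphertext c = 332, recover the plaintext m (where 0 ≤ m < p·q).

375

m₁ = c^(d_p) mod p: c ≡ 48 (mod 71), and 48^33 mod 71 = 20.
m₂ = c^(d_q) mod q: c ≡ 22 (mod 31), and 22^23 mod 31 = 3.
h = q_inv·(m₁ − m₂) mod p = 55·(20 − 3) mod 71 = 12.
m = m₂ + h·q = 3 + 12·31 = 375.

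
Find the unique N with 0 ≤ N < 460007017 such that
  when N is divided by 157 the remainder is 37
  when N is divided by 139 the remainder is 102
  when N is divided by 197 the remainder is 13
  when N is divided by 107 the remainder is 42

414980710

The moduli are pairwise coprime; M = 157·139·197·107 = 460007017.
M/157 = 2929981; 2929981 ≡ 47 (mod 157); 47·147 ≡ 1, so inverse 147.
M/139 = 3309403; 3309403 ≡ 91 (mod 139); 91·55 ≡ 1, so inverse 55.
M/197 = 2335061; 2335061 ≡ 20 (mod 197); 20·69 ≡ 1, so inverse 69.
M/107 = 4299131; 4299131 ≡ 85 (mod 107); 85·34 ≡ 1, so inverse 34.
N ≡ 37·2929981·147 + 102·3309403·55 + 13·2335061·69 + 42·4299131·34 = 42735626274.
42735626274 mod 460007017 = 414980710.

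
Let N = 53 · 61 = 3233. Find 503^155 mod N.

Mod 53: 503 ≡ 26; by Fermat, exponent reduces to 155 mod 52 = 51; 26^51 ≡ 51 (mod 53).
Mod 61: 503 ≡ 15; by Fermat, exponent reduces to 155 mod 60 = 35; 15^35 ≡ 47 (mod 61).
Combine by CRT: x ≡ 51 (mod 53), x ≡ 47 (mod 61) ⇒ x ≡ 1694 (mod 3233).

1694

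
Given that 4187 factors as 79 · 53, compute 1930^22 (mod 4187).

2372

Mod 79: 1930 ≡ 34; 34^22 ≡ 2 (mod 79).
Mod 53: 1930 ≡ 22; 22^22 ≡ 40 (mod 53).
Combine by CRT: x ≡ 2 (mod 79), x ≡ 40 (mod 53) ⇒ x ≡ 2372 (mod 4187).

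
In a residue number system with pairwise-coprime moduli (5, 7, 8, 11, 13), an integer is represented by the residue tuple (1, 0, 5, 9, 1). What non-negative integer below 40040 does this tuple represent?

25221

Combine the congruences pairwise.
From x ≡ 1 (mod 5) write x = 1 + 5t. Substituting into x ≡ 0 (mod 7) gives 5t ≡ 6 (mod 7), and since 5⁻¹ ≡ 3 (mod 7), t ≡ 4. Hence x ≡ 1 + 5·4 = 21 (mod 35).
From x ≡ 21 (mod 35) write x = 21 + 35t. Substituting into x ≡ 5 (mod 8) gives 35t ≡ 0 (mod 8), and since 3⁻¹ ≡ 3 (mod 8), t ≡ 0. Hence x ≡ 21 + 35·0 = 21 (mod 280).
From x ≡ 21 (mod 280) write x = 21 + 280t. Substituting into x ≡ 9 (mod 11) gives 280t ≡ 10 (mod 11), and since 5⁻¹ ≡ 9 (mod 11), t ≡ 2. Hence x ≡ 21 + 280·2 = 581 (mod 3080).
From x ≡ 581 (mod 3080) write x = 581 + 3080t. Substituting into x ≡ 1 (mod 13) gives 3080t ≡ 5 (mod 13), and since 12⁻¹ ≡ 12 (mod 13), t ≡ 8. Hence x ≡ 581 + 3080·8 = 25221 (mod 40040).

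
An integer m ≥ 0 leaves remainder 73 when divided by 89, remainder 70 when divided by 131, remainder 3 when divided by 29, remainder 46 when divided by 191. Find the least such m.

57313225

The moduli are pairwise coprime; N = 89·131·29·191 = 64579201.
N/89 = 725609; 725609 ≡ 81 (mod 89); 81·11 ≡ 1, so inverse 11.
N/131 = 492971; 492971 ≡ 18 (mod 131); 18·51 ≡ 1, so inverse 51.
N/29 = 2226869; 2226869 ≡ 17 (mod 29); 17·12 ≡ 1, so inverse 12.
N/191 = 338111; 338111 ≡ 41 (mod 191); 41·14 ≡ 1, so inverse 14.
m ≡ 73·725609·11 + 70·492971·51 + 3·2226869·12 + 46·338111·14 = 2640481265.
2640481265 mod 64579201 = 57313225.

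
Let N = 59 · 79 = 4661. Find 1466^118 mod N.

4152

Mod 59: 1466 ≡ 50; by Fermat, exponent reduces to 118 mod 58 = 2; 50^2 ≡ 22 (mod 59).
Mod 79: 1466 ≡ 44; by Fermat, exponent reduces to 118 mod 78 = 40; 44^40 ≡ 44 (mod 79).
Combine by CRT: x ≡ 22 (mod 59), x ≡ 44 (mod 79) ⇒ x ≡ 4152 (mod 4661).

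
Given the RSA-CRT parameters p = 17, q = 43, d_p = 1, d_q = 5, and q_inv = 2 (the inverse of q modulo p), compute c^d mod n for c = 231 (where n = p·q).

537

m₁ = c^(d_p) mod p: c ≡ 10 (mod 17), and 10^1 mod 17 = 10.
m₂ = c^(d_q) mod q: c ≡ 16 (mod 43), and 16^5 mod 43 = 21.
h = q_inv·(m₁ − m₂) mod p = 2·(10 − 21) mod 17 = 12.
m = m₂ + h·q = 21 + 12·43 = 537.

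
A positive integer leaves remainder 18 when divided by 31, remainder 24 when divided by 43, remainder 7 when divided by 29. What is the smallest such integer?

The moduli are pairwise coprime; N = 31·43·29 = 38657.
N/31 = 1247; 1247 ≡ 7 (mod 31); 7·9 ≡ 1, so inverse 9.
N/43 = 899; 899 ≡ 39 (mod 43); 39·32 ≡ 1, so inverse 32.
N/29 = 1333; 1333 ≡ 28 (mod 29); 28·28 ≡ 1, so inverse 28.
a ≡ 18·1247·9 + 24·899·32 + 7·1333·28 = 1153714.
1153714 mod 38657 = 32661.

32661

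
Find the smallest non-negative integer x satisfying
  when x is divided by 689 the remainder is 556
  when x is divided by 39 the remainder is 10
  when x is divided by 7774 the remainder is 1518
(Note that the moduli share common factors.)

gcd(689, 39) = 13 and 13 | (10 − 556), so the pair is consistent; merging gives x ≡ 556 (mod 2067), where 2067 = lcm(689, 39).
gcd(2067, 7774) = 13 and 13 | (1518 − 556), so the pair is consistent; merging gives x ≡ 732274 (mod 1236066), where 1236066 = lcm(2067, 7774).
The solution is unique modulo lcm(689, 39, 7774) = 1236066.

732274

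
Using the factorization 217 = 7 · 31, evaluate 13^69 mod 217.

153

Mod 7: 13 ≡ 6; by Fermat, exponent reduces to 69 mod 6 = 3; 6^3 ≡ 6 (mod 7).
Mod 31: 13 ≡ 13; by Fermat, exponent reduces to 69 mod 30 = 9; 13^9 ≡ 29 (mod 31).
Combine by CRT: x ≡ 6 (mod 7), x ≡ 29 (mod 31) ⇒ x ≡ 153 (mod 217).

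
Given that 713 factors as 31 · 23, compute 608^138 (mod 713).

535

Mod 31: 608 ≡ 19; by Fermat, exponent reduces to 138 mod 30 = 18; 19^18 ≡ 8 (mod 31).
Mod 23: 608 ≡ 10; by Fermat, exponent reduces to 138 mod 22 = 6; 10^6 ≡ 6 (mod 23).
Combine by CRT: x ≡ 8 (mod 31), x ≡ 6 (mod 23) ⇒ x ≡ 535 (mod 713).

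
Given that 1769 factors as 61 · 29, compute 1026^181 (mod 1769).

Mod 61: 1026 ≡ 50; by Fermat, exponent reduces to 181 mod 60 = 1; 50^1 ≡ 50 (mod 61).
Mod 29: 1026 ≡ 11; by Fermat, exponent reduces to 181 mod 28 = 13; 11^13 ≡ 21 (mod 29).
Combine by CRT: x ≡ 50 (mod 61), x ≡ 21 (mod 29) ⇒ x ≡ 50 (mod 1769).

50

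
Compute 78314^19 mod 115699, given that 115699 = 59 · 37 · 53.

Mod 59: 78314 ≡ 21; 21^19 ≡ 46 (mod 59).
Mod 37: 78314 ≡ 22; 22^19 ≡ 15 (mod 37).
Mod 53: 78314 ≡ 33; 33^19 ≡ 48 (mod 53).
Combine by CRT: x ≡ 46 (mod 59), x ≡ 15 (mod 37), x ≡ 48 (mod 53) ⇒ x ≡ 107426 (mod 115699).

107426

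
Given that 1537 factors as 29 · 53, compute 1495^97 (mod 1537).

Mod 29: 1495 ≡ 16; by Fermat, exponent reduces to 97 mod 28 = 13; 16^13 ≡ 20 (mod 29).
Mod 53: 1495 ≡ 11; by Fermat, exponent reduces to 97 mod 52 = 45; 11^45 ≡ 17 (mod 53).
Combine by CRT: x ≡ 20 (mod 29), x ≡ 17 (mod 53) ⇒ x ≡ 600 (mod 1537).

600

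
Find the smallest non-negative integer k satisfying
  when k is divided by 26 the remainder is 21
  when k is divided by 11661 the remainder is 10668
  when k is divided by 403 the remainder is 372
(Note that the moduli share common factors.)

652023

gcd(26, 11661) = 13 and 13 | (10668 − 21), so the pair is consistent; merging gives k ≡ 22329 (mod 23322), where 23322 = lcm(26, 11661).
gcd(23322, 403) = 13 and 13 | (372 − 22329), so the pair is consistent; merging gives k ≡ 652023 (mod 722982), where 722982 = lcm(23322, 403).
The solution is unique modulo lcm(26, 11661, 403) = 722982.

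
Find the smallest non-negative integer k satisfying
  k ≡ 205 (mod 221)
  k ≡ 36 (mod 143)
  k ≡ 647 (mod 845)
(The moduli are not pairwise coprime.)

86837

gcd(221, 143) = 13 and 13 | (36 − 205), so the pair is consistent; merging gives k ≡ 1752 (mod 2431), where 2431 = lcm(221, 143).
gcd(2431, 845) = 13 and 13 | (647 − 1752), so the pair is consistent; merging gives k ≡ 86837 (mod 158015), where 158015 = lcm(2431, 845).
The solution is unique modulo lcm(221, 143, 845) = 158015.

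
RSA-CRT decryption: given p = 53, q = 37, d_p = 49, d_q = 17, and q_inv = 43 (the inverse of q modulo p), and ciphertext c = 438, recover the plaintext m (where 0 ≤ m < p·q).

m₁ = c^(d_p) mod p: c ≡ 14 (mod 53), and 14^49 mod 53 = 22.
m₂ = c^(d_q) mod q: c ≡ 31 (mod 37), and 31^17 mod 37 = 31.
h = q_inv·(m₁ − m₂) mod p = 43·(22 − 31) mod 53 = 37.
m = m₂ + h·q = 31 + 37·37 = 1400.

1400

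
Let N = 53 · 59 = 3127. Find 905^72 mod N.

2113

Mod 53: 905 ≡ 4; by Fermat, exponent reduces to 72 mod 52 = 20; 4^20 ≡ 46 (mod 53).
Mod 59: 905 ≡ 20; by Fermat, exponent reduces to 72 mod 58 = 14; 20^14 ≡ 48 (mod 59).
Combine by CRT: x ≡ 46 (mod 53), x ≡ 48 (mod 59) ⇒ x ≡ 2113 (mod 3127).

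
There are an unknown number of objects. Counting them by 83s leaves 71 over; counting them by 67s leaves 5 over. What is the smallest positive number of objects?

1814

From N ≡ 71 (mod 83) write N = 71 + 83t. Substituting into N ≡ 5 (mod 67) gives 83t ≡ 1 (mod 67), and since 16⁻¹ ≡ 21 (mod 67), t ≡ 21. Hence N ≡ 71 + 83·21 = 1814 (mod 5561).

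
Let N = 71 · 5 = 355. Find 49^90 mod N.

Mod 71: 49 ≡ 49; by Fermat, exponent reduces to 90 mod 70 = 20; 49^20 ≡ 20 (mod 71).
Mod 5: 49 ≡ 4; by Fermat, exponent reduces to 90 mod 4 = 2; 4^2 ≡ 1 (mod 5).
Combine by CRT: x ≡ 20 (mod 71), x ≡ 1 (mod 5) ⇒ x ≡ 91 (mod 355).

91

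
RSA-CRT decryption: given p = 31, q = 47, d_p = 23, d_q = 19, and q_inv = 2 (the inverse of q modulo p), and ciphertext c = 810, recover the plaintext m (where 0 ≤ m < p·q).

m₁ = c^(d_p) mod p: c ≡ 4 (mod 31), and 4^23 mod 31 = 2.
m₂ = c^(d_q) mod q: c ≡ 11 (mod 47), and 11^19 mod 47 = 45.
h = q_inv·(m₁ − m₂) mod p = 2·(2 − 45) mod 31 = 7.
m = m₂ + h·q = 45 + 7·47 = 374.

374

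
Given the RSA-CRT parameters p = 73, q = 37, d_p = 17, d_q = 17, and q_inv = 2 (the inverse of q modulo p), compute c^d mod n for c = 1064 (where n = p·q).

m₁ = c^(d_p) mod p: c ≡ 42 (mod 73), and 42^17 mod 73 = 15.
m₂ = c^(d_q) mod q: c ≡ 28 (mod 37), and 28^17 mod 37 = 4.
h = q_inv·(m₁ − m₂) mod p = 2·(15 − 4) mod 73 = 22.
m = m₂ + h·q = 4 + 22·37 = 818.

818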